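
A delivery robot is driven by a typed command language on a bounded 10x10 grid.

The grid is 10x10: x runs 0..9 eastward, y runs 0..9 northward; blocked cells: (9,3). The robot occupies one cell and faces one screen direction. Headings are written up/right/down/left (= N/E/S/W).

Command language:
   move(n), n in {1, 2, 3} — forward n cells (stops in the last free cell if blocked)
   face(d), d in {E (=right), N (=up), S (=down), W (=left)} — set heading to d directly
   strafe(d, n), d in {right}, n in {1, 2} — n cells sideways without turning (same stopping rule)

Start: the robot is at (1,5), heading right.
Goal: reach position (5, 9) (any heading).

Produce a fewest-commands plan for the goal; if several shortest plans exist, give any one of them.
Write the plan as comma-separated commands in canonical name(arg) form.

begin: at (1,5), heading right
1. move(1) → at (2,5), heading right
2. move(3) → at (5,5), heading right
3. face(W) → at (5,5), heading left
4. strafe(right, 2) → at (5,7), heading left
5. strafe(right, 2) → at (5,9), heading left
shorter routes all fall short; 5 is best.

move(1), move(3), face(W), strafe(right, 2), strafe(right, 2)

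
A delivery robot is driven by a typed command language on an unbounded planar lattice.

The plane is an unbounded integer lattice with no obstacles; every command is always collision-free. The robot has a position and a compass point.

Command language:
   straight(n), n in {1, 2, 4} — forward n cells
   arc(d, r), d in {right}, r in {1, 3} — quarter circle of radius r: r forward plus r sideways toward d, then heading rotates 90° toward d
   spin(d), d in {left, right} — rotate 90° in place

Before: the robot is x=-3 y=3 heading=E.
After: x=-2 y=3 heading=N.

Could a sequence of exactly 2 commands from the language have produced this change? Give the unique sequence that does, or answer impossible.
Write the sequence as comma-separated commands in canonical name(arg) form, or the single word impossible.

straight(1), spin(left)

key: running spin(left) before straight(1) would end elsewhere — order is forced
start: x=-3 y=3 heading=E
[1] after straight(1): x=-2 y=3 heading=E
[2] after spin(left): x=-2 y=3 heading=N
no other 2-command option fits: unique.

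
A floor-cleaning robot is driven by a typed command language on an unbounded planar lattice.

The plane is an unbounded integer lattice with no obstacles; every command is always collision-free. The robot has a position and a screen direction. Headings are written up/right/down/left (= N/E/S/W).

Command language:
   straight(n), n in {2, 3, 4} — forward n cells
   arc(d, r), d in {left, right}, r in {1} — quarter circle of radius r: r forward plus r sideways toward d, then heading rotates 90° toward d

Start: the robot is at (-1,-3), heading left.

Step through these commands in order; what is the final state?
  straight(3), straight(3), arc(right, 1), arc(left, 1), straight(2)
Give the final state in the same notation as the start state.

start: at (-1,-3), heading left
t=1 straight(3) ⇒ at (-4,-3), heading left
t=2 straight(3) ⇒ at (-7,-3), heading left
t=3 arc(right, 1) ⇒ at (-8,-2), heading up
t=4 arc(left, 1) ⇒ at (-9,-1), heading left
t=5 straight(2) ⇒ at (-11,-1), heading left

at (-11,-1), heading left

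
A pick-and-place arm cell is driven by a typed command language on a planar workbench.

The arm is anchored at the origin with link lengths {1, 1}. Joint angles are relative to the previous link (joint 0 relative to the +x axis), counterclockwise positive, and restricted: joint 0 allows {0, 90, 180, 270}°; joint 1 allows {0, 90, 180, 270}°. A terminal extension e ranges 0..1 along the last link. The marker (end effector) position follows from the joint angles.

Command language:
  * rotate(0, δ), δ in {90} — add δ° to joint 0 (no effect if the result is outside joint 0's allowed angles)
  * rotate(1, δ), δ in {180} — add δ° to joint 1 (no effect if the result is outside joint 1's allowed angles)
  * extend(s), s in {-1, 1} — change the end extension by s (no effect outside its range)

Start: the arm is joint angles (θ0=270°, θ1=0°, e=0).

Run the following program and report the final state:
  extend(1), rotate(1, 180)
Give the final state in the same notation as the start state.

joint angles (θ0=270°, θ1=180°, e=1)

initial: joint angles (θ0=270°, θ1=0°, e=0)
t=1 extend(1) ⇒ joint angles (θ0=270°, θ1=0°, e=1)
t=2 rotate(1, 180) ⇒ joint angles (θ0=270°, θ1=180°, e=1)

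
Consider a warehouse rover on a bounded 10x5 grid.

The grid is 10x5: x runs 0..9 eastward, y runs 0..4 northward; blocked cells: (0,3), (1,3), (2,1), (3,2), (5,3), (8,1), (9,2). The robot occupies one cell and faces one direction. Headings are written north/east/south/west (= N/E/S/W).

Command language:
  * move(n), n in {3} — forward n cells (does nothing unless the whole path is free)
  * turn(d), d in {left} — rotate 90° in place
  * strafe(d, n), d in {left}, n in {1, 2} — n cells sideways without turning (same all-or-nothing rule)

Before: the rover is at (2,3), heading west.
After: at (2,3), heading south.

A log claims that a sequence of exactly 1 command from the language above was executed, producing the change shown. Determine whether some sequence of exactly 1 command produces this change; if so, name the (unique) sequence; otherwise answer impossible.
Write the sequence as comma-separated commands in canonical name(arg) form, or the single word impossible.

key: (2,3) unchanged — the single command moves nothing
t0: at (2,3), heading west
step 1 (turn(left)): at (2,3), heading south
no rival 1-sequence matches.

turn(left)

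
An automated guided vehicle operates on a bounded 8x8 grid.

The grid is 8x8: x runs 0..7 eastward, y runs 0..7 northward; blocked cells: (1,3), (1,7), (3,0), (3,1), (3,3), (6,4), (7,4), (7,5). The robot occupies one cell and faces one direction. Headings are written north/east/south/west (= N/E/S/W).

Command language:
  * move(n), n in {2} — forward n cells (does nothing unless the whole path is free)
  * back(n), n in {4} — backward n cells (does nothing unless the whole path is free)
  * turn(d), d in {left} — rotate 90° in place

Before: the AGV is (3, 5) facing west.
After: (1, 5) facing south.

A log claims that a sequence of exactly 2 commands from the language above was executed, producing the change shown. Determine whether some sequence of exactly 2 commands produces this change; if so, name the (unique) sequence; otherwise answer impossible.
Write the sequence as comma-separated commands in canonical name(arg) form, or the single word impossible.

move(2), turn(left)

key: position moved to (1,5) AND the heading swung to S — translation plus rotation needed
begin: (3, 5) facing west
[1] after move(2): (1, 5) facing west
[2] after turn(left): (1, 5) facing south
all 9 alternatives checked — unique.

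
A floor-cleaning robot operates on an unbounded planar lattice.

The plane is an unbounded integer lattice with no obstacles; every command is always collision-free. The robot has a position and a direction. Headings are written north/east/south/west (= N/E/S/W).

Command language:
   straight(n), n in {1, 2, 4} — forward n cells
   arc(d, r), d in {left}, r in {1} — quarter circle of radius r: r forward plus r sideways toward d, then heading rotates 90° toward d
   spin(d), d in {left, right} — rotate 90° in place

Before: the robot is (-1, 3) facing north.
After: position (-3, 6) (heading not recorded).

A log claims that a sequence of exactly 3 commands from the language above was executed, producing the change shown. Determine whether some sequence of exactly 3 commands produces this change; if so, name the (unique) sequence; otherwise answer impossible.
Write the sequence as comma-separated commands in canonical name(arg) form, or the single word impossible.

straight(2), arc(left, 1), straight(1)

key: running straight(1) before straight(2) would end elsewhere — order is forced
from: (-1, 3) facing north
[1] after straight(2): (-1, 5) facing north
[2] after arc(left, 1): (-2, 6) facing west
[3] after straight(1): (-3, 6) facing west
no rival 3-sequence matches.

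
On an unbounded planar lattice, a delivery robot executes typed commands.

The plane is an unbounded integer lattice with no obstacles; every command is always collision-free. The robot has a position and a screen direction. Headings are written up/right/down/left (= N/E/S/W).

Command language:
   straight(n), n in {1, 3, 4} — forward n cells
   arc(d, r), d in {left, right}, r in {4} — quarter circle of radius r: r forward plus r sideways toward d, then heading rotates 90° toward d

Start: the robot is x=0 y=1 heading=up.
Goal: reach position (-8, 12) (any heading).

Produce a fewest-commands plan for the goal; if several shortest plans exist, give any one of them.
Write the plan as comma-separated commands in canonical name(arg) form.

begin: x=0 y=1 heading=up
t=1 arc(left, 4) ⇒ x=-4 y=5 heading=left
t=2 arc(right, 4) ⇒ x=-8 y=9 heading=up
t=3 straight(3) ⇒ x=-8 y=12 heading=up
shorter routes all fall short; 3 is best.

arc(left, 4), arc(right, 4), straight(3)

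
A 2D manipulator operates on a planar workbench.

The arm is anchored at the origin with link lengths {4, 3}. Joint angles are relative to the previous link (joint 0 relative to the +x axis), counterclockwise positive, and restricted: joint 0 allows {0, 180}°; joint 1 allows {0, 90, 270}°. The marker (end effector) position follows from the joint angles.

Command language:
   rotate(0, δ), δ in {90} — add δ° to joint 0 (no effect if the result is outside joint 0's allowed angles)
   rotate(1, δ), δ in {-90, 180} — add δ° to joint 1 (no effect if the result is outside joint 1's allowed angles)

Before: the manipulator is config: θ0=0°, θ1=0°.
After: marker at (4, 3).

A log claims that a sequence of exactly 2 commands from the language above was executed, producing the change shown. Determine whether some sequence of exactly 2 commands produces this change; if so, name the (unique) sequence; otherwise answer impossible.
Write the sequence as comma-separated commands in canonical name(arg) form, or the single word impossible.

key: order matters: swapping rotate(1, -90) and rotate(1, 180) lands elsewhere
initial: config: θ0=0°, θ1=0°
t=1 rotate(1, -90) ⇒ config: θ0=0°, θ1=270°
t=2 rotate(1, 180) ⇒ config: θ0=0°, θ1=90°
no rival 2-sequence matches.

rotate(1, -90), rotate(1, 180)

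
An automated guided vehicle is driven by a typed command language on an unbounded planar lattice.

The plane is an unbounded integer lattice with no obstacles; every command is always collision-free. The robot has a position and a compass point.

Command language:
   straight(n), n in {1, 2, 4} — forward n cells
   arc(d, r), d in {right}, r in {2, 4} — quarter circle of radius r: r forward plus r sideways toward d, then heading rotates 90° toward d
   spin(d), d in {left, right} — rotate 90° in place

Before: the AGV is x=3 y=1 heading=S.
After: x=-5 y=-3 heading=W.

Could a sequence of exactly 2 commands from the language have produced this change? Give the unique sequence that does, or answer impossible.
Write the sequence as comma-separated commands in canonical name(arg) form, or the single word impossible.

key: order matters: swapping arc(right, 4) and straight(4) lands elsewhere
from: x=3 y=1 heading=S
[1] after arc(right, 4): x=-1 y=-3 heading=W
[2] after straight(4): x=-5 y=-3 heading=W
no other 2-command option fits: unique.

arc(right, 4), straight(4)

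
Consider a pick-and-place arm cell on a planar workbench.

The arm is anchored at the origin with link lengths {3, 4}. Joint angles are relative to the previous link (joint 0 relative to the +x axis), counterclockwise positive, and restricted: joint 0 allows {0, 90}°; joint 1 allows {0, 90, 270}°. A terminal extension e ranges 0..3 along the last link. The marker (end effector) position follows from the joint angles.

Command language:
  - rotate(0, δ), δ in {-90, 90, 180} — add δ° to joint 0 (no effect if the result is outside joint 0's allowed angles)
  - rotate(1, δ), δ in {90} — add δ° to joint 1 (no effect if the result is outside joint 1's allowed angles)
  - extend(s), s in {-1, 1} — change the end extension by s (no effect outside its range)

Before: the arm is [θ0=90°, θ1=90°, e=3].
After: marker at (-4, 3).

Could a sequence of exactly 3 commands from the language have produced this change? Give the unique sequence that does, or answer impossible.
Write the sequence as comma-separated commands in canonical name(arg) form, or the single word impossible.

initial: [θ0=90°, θ1=90°, e=3]
[1] after extend(-1): [θ0=90°, θ1=90°, e=2]
[2] after extend(-1): [θ0=90°, θ1=90°, e=1]
[3] after extend(-1): [θ0=90°, θ1=90°, e=0]
no other 3-command option fits: unique.

extend(-1), extend(-1), extend(-1)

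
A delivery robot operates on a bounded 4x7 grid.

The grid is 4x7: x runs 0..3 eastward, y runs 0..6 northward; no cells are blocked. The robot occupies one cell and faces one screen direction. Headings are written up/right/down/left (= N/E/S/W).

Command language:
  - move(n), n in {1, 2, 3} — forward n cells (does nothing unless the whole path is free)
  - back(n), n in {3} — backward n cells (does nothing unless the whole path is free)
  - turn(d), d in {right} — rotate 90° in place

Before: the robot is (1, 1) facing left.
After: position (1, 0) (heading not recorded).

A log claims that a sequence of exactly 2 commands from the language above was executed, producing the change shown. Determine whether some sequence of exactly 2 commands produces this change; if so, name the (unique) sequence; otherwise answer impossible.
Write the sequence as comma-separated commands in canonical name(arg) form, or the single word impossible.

impossible

checked all 2-command options: none fits.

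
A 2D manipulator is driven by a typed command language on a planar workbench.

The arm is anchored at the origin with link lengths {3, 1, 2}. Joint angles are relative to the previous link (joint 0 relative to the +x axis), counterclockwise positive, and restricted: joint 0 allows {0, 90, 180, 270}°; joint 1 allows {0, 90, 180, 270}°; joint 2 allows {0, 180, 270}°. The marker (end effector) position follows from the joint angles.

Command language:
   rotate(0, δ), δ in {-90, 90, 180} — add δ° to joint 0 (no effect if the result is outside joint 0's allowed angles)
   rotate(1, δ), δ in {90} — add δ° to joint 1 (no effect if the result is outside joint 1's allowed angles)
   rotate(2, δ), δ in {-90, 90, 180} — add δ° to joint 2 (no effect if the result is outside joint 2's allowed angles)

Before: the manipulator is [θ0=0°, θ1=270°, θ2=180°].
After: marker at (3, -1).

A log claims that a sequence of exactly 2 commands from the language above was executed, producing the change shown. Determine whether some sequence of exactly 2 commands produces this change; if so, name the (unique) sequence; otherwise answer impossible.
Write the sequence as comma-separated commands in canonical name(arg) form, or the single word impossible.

start: [θ0=0°, θ1=270°, θ2=180°]
1. rotate(1, 90) → [θ0=0°, θ1=0°, θ2=180°]
2. rotate(1, 90) → [θ0=0°, θ1=90°, θ2=180°]
no rival 2-sequence matches.

rotate(1, 90), rotate(1, 90)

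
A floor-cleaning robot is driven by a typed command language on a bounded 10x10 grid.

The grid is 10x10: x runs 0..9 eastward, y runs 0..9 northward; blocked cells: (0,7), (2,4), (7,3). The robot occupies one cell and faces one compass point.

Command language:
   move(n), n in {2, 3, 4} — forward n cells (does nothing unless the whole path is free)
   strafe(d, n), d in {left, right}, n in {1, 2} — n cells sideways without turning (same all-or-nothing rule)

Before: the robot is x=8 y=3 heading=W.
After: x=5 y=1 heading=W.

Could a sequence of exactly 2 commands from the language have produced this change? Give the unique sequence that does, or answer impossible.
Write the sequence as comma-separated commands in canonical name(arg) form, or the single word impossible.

strafe(left, 2), move(3)

key: heading stays W — no command in the sequence turns
from: x=8 y=3 heading=W
1. strafe(left, 2) → x=8 y=1 heading=W
2. move(3) → x=5 y=1 heading=W
all 49 alternatives checked — unique.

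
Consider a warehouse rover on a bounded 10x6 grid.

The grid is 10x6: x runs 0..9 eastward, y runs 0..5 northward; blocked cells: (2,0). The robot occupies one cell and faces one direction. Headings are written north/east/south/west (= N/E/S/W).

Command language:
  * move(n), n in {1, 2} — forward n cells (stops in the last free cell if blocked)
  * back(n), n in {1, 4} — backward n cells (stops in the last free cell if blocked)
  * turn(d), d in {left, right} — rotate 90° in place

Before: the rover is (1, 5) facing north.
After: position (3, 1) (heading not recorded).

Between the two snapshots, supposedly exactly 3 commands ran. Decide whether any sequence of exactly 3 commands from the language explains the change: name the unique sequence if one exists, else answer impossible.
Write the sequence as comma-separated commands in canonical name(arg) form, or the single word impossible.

key: order matters: swapping back(4) and move(2) lands elsewhere
initial: (1, 5) facing north
1. back(4) → (1, 1) facing north
2. turn(right) → (1, 1) facing east
3. move(2) → (3, 1) facing east
no rival 3-sequence matches.

back(4), turn(right), move(2)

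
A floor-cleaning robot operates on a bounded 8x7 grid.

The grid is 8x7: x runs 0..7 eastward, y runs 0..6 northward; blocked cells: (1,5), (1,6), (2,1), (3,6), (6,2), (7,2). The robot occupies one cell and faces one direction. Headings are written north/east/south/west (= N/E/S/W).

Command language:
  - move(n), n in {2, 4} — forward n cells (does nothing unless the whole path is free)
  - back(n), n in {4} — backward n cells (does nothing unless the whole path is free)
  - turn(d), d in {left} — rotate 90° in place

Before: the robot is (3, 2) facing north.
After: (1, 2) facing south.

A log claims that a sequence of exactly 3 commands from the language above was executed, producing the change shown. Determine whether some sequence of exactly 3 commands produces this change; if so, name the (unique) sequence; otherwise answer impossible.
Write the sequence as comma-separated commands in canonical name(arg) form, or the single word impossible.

key: position moved to (1,2) AND the heading swung to S — translation plus rotation needed
start: (3, 2) facing north
t=1 turn(left) ⇒ (3, 2) facing west
t=2 move(2) ⇒ (1, 2) facing west
t=3 turn(left) ⇒ (1, 2) facing south
all 64 alternatives checked — unique.

turn(left), move(2), turn(left)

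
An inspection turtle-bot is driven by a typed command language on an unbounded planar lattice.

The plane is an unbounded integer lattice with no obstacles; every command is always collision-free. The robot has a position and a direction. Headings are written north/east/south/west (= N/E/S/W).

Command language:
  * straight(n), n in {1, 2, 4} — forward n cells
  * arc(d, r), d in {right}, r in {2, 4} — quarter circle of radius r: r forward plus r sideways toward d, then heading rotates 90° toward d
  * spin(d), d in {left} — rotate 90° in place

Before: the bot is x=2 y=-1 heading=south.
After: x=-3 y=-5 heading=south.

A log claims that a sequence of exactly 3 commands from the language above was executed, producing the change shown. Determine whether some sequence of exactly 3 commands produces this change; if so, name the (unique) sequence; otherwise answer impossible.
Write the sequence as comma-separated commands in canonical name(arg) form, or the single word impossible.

arc(right, 4), straight(1), spin(left)

key: heading stays S — rotations cancel among the 3 commands
from: x=2 y=-1 heading=south
1. arc(right, 4) → x=-2 y=-5 heading=west
2. straight(1) → x=-3 y=-5 heading=west
3. spin(left) → x=-3 y=-5 heading=south
all 216 alternatives checked — unique.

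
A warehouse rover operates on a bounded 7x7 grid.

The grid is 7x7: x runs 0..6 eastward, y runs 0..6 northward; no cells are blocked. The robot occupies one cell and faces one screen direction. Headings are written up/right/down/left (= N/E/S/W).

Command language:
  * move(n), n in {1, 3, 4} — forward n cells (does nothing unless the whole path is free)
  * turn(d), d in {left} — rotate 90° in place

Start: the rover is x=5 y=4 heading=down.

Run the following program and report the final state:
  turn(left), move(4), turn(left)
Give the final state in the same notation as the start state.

initial: x=5 y=4 heading=down
step 1 (turn(left)): x=5 y=4 heading=right
step 2 (move(4)): x=5 y=4 heading=right
step 3 (turn(left)): x=5 y=4 heading=up

x=5 y=4 heading=up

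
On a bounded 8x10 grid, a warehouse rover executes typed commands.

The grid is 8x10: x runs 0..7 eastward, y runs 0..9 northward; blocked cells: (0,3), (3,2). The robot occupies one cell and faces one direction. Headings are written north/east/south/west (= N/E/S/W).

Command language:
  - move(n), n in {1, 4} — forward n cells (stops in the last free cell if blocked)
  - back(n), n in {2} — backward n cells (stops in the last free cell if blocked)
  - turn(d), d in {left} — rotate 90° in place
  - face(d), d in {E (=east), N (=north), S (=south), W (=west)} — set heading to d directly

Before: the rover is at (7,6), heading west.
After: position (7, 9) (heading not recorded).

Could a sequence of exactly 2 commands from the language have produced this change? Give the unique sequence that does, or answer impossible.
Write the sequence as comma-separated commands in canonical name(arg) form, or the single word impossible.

key: move(4) runs into the grid edge before its full distance
start: at (7,6), heading west
t=1 face(N) ⇒ at (7,6), heading north
t=2 move(4) ⇒ at (7,9), heading north
no rival 2-sequence matches.

face(N), move(4)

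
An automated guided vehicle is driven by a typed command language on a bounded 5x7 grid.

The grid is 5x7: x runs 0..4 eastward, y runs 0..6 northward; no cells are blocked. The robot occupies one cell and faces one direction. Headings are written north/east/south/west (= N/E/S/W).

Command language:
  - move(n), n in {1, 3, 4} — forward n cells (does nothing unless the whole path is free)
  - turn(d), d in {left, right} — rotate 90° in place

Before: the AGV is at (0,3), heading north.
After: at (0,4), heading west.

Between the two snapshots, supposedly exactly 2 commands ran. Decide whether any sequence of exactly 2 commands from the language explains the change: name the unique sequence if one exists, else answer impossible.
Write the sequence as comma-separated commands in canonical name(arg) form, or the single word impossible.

move(1), turn(left)

key: cell and facing (now W) both changed — the 2 commands mix motion and turning
initial: at (0,3), heading north
[1] after move(1): at (0,4), heading north
[2] after turn(left): at (0,4), heading west
no other 2-command option fits: unique.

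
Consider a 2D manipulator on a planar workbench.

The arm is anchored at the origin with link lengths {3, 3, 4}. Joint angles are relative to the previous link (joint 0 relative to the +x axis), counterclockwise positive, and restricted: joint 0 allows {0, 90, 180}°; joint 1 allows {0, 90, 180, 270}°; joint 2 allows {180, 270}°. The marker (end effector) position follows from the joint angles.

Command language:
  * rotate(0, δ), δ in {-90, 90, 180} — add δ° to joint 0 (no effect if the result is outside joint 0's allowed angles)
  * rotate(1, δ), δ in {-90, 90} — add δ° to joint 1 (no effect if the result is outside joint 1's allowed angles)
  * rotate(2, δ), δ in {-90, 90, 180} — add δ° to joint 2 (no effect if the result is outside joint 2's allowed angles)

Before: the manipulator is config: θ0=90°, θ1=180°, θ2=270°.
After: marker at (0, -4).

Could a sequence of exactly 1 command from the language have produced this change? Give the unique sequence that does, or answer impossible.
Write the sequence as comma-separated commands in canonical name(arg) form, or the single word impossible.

initial: config: θ0=90°, θ1=180°, θ2=270°
1. rotate(0, 90) → config: θ0=180°, θ1=180°, θ2=270°
uniquely the one of 8 1-step routes that fits.

rotate(0, 90)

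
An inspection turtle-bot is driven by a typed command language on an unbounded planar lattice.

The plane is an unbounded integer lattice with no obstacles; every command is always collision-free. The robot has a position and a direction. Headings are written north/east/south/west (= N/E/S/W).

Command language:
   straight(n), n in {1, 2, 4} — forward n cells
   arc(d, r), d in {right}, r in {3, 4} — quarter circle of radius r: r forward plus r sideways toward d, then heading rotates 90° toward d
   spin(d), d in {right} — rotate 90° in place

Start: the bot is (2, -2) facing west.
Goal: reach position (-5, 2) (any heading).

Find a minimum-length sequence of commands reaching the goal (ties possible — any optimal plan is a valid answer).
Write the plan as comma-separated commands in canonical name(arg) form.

start: (2, -2) facing west
1. straight(1) → (1, -2) facing west
2. straight(2) → (-1, -2) facing west
3. arc(right, 4) → (-5, 2) facing north
shorter routes all fall short; 3 is best.

straight(1), straight(2), arc(right, 4)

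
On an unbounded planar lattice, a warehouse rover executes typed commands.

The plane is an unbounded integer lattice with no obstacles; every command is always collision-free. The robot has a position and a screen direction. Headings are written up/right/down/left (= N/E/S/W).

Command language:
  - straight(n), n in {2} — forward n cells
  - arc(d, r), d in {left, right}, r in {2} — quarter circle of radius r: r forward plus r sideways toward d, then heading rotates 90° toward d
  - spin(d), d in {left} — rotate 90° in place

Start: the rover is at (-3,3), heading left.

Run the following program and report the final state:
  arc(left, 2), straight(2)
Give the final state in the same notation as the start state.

start: at (-3,3), heading left
[1] after arc(left, 2): at (-5,1), heading down
[2] after straight(2): at (-5,-1), heading down

at (-5,-1), heading down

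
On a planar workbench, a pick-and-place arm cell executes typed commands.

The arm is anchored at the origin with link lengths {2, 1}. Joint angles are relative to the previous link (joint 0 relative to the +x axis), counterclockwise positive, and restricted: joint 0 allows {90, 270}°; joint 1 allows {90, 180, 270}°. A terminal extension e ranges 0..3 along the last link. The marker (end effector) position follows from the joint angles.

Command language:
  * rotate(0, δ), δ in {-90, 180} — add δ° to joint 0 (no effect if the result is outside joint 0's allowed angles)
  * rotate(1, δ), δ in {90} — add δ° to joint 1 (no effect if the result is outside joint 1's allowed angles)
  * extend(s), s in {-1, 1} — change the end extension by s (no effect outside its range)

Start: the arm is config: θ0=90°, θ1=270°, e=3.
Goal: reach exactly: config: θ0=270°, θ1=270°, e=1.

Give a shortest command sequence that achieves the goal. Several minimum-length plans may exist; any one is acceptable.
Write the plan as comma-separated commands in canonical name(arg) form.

rotate(0, 180), extend(-1), extend(-1)

begin: config: θ0=90°, θ1=270°, e=3
1. rotate(0, 180) → config: θ0=270°, θ1=270°, e=3
2. extend(-1) → config: θ0=270°, θ1=270°, e=2
3. extend(-1) → config: θ0=270°, θ1=270°, e=1
no 2-step plan works, so 3 is optimal.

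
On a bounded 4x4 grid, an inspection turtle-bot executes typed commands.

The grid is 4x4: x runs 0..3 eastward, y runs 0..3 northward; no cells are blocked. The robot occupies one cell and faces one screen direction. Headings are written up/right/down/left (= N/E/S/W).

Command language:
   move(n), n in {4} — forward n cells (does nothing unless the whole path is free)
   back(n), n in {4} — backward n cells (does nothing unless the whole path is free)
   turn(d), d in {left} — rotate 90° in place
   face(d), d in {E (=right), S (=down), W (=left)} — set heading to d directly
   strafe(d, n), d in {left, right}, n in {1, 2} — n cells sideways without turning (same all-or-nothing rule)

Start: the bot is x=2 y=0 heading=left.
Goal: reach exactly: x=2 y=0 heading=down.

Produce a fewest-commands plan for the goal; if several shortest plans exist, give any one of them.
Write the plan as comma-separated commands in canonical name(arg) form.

from: x=2 y=0 heading=left
1. turn(left) → x=2 y=0 heading=down
shorter routes all fall short; 1 is best.

turn(left)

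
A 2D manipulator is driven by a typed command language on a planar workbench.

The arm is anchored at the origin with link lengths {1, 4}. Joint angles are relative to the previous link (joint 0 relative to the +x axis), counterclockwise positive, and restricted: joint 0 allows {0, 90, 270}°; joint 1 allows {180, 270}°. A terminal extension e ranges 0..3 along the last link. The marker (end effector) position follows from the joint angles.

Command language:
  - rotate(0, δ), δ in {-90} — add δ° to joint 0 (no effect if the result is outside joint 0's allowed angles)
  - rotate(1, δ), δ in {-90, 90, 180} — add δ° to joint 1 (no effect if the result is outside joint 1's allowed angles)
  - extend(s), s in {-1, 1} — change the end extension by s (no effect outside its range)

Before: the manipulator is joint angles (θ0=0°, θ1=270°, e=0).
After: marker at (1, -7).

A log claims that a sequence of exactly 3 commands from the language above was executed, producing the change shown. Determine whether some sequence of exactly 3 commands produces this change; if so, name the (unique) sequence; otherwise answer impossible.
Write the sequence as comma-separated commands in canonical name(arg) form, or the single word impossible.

begin: joint angles (θ0=0°, θ1=270°, e=0)
step 1 (extend(1)): joint angles (θ0=0°, θ1=270°, e=1)
step 2 (extend(1)): joint angles (θ0=0°, θ1=270°, e=2)
step 3 (extend(1)): joint angles (θ0=0°, θ1=270°, e=3)
no rival 3-sequence matches.

extend(1), extend(1), extend(1)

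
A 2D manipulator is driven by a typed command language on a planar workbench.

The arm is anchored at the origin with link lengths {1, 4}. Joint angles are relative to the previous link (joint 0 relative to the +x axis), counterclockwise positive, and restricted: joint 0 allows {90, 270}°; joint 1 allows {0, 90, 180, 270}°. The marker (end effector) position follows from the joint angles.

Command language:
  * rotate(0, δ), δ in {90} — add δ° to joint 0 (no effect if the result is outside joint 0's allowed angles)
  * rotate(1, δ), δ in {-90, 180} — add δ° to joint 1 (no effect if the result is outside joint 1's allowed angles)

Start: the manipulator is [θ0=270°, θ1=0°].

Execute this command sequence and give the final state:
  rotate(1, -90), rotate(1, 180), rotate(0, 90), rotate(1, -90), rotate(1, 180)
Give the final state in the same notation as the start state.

[θ0=270°, θ1=180°]

from: [θ0=270°, θ1=0°]
t=1 rotate(1, -90) ⇒ [θ0=270°, θ1=270°]
t=2 rotate(1, 180) ⇒ [θ0=270°, θ1=90°]
t=3 rotate(0, 90) ⇒ [θ0=270°, θ1=90°]
t=4 rotate(1, -90) ⇒ [θ0=270°, θ1=0°]
t=5 rotate(1, 180) ⇒ [θ0=270°, θ1=180°]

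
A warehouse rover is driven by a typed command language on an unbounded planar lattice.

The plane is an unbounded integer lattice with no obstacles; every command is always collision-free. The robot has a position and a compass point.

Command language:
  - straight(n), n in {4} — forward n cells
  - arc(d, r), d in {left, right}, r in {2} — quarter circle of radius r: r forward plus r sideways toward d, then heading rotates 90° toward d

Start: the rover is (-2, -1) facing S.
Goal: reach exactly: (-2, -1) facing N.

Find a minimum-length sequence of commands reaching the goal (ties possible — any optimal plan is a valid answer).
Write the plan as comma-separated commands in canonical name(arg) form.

arc(left, 2), arc(right, 2), arc(right, 2), arc(right, 2), straight(4)

from: (-2, -1) facing S
step 1 (arc(left, 2)): (0, -3) facing E
step 2 (arc(right, 2)): (2, -5) facing S
step 3 (arc(right, 2)): (0, -7) facing W
step 4 (arc(right, 2)): (-2, -5) facing N
step 5 (straight(4)): (-2, -1) facing N
nothing shorter than 5 reaches the goal.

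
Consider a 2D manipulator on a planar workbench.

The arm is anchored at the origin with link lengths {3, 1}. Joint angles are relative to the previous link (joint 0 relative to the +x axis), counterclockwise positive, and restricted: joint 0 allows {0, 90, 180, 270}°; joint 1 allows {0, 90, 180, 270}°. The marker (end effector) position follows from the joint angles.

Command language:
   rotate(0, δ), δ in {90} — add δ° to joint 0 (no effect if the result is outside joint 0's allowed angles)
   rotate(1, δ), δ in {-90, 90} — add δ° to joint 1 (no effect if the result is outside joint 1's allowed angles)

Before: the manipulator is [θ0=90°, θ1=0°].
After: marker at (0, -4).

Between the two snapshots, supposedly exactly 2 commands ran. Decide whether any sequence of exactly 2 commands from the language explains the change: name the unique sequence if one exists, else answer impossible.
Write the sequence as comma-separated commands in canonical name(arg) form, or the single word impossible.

from: [θ0=90°, θ1=0°]
t=1 rotate(0, 90) ⇒ [θ0=180°, θ1=0°]
t=2 rotate(0, 90) ⇒ [θ0=270°, θ1=0°]
uniquely the one of 9 2-step routes that fits.

rotate(0, 90), rotate(0, 90)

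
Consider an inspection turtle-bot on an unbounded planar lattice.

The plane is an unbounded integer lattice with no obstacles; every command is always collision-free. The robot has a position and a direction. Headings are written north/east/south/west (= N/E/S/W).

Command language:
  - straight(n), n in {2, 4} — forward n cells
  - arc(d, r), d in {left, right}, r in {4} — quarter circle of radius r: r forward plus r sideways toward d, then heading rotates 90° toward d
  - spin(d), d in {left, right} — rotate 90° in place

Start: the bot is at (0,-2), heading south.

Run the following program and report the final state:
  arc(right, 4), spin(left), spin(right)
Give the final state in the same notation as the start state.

at (-4,-6), heading west

t0: at (0,-2), heading south
[1] after arc(right, 4): at (-4,-6), heading west
[2] after spin(left): at (-4,-6), heading south
[3] after spin(right): at (-4,-6), heading west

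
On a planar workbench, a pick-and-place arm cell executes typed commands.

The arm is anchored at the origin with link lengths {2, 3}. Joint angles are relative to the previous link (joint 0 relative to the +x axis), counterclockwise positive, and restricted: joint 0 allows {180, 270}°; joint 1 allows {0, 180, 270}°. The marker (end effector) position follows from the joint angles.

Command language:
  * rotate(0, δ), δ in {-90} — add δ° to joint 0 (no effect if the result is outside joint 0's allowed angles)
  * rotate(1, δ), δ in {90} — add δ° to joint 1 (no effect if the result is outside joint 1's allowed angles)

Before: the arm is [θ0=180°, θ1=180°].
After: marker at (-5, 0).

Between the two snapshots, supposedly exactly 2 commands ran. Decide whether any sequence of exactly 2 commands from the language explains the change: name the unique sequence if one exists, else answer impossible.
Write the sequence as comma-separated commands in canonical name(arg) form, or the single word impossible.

rotate(1, 90), rotate(1, 90)

start: [θ0=180°, θ1=180°]
[1] after rotate(1, 90): [θ0=180°, θ1=270°]
[2] after rotate(1, 90): [θ0=180°, θ1=0°]
all 4 alternatives checked — unique.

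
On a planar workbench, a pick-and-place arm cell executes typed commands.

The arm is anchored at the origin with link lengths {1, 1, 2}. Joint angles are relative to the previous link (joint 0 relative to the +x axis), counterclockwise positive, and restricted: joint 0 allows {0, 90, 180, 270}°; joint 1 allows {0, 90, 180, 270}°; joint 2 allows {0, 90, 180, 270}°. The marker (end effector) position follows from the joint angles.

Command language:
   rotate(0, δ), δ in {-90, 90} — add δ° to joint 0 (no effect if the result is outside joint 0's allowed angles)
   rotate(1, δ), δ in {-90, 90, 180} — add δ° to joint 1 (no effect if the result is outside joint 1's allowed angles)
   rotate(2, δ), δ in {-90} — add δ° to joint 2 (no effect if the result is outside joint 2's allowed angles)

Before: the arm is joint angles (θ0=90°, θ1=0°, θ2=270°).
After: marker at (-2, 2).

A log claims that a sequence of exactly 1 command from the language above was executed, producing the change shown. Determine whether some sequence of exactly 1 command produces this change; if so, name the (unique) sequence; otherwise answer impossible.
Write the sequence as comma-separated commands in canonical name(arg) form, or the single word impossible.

rotate(0, 90)

begin: joint angles (θ0=90°, θ1=0°, θ2=270°)
step 1 (rotate(0, 90)): joint angles (θ0=180°, θ1=0°, θ2=270°)
no other 1-command option fits: unique.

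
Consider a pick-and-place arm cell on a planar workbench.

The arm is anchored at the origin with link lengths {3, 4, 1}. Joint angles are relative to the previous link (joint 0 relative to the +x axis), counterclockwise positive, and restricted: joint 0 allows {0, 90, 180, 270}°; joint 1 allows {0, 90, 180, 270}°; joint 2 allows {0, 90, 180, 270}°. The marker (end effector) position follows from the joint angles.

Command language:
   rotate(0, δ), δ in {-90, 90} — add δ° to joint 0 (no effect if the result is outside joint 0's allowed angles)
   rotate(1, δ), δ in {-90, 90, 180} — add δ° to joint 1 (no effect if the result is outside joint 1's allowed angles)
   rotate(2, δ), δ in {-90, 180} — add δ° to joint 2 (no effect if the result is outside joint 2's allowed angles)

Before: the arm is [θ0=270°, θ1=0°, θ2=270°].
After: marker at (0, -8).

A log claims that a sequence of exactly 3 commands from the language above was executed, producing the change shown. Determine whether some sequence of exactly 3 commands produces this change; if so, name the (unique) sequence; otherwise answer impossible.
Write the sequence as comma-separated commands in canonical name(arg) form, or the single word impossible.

rotate(2, -90), rotate(2, -90), rotate(2, -90)

begin: [θ0=270°, θ1=0°, θ2=270°]
t=1 rotate(2, -90) ⇒ [θ0=270°, θ1=0°, θ2=180°]
t=2 rotate(2, -90) ⇒ [θ0=270°, θ1=0°, θ2=90°]
t=3 rotate(2, -90) ⇒ [θ0=270°, θ1=0°, θ2=0°]
no rival 3-sequence matches.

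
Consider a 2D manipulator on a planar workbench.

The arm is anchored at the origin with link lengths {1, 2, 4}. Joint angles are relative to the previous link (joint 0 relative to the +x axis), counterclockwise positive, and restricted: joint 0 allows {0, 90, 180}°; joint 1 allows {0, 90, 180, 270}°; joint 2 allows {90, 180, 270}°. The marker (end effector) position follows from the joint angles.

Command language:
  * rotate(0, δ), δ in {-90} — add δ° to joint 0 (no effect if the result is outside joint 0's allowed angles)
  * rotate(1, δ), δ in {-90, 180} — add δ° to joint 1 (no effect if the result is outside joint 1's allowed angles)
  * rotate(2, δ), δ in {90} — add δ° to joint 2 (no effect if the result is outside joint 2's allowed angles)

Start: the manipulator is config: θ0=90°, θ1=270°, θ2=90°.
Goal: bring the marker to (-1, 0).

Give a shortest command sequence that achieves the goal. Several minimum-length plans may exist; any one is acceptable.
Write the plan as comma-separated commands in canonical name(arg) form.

rotate(1, 180), rotate(1, -90), rotate(2, 90), rotate(0, -90)

start: config: θ0=90°, θ1=270°, θ2=90°
t=1 rotate(1, 180) ⇒ config: θ0=90°, θ1=90°, θ2=90°
t=2 rotate(1, -90) ⇒ config: θ0=90°, θ1=0°, θ2=90°
t=3 rotate(2, 90) ⇒ config: θ0=90°, θ1=0°, θ2=180°
t=4 rotate(0, -90) ⇒ config: θ0=0°, θ1=0°, θ2=180°
nothing shorter than 4 reaches the goal.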